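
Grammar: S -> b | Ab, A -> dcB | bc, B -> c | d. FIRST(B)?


Per alternative of B: FIRST(c) = {c}; FIRST(d) = {d}
FIRST(B) = {c, d}


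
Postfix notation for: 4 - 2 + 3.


Left to right (same or higher precedence on left)
Postfix: 4 2 - 3 +


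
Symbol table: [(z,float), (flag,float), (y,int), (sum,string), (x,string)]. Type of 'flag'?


Lookup 'flag' → type float


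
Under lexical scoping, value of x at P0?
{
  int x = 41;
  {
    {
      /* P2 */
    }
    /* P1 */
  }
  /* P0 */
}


x declared in the same block as P0
x = 41


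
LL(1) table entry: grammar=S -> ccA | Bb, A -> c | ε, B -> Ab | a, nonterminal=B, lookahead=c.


For [B, c]: 'c' ∈ FIRST(Ab)
Entry: B -> Ab


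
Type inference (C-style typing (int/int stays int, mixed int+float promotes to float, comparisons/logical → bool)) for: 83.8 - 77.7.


Operand types: float - float
Rule: mixed int/float promotes to float; int/int stays int
Result type: float


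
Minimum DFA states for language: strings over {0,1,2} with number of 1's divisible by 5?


Track (count of 1) mod 5: states 0..4, accept at 0
Minimal DFA: 5 states


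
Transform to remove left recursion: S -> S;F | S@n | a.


Left-recursive alternatives: S;F, S@n; non-recursive: a
Introduce S': S -> aS', S' -> ;FS' | @nS' | ε


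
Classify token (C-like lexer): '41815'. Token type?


Pattern: digits only
Type: INTEGER_LITERAL


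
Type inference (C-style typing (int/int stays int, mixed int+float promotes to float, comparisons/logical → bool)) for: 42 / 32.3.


Operand types: int / float
Rule: mixed int/float promotes to float; int/int stays int
Result type: float


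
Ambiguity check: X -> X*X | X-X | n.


'n*n-n' has two parse trees (no precedence encoded between * and -)
Ambiguous


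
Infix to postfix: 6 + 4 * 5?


* has higher precedence, evaluate 4*5 first
Postfix: 6 4 5 * +


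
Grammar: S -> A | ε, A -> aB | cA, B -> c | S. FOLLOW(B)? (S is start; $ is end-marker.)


$ ∈ FOLLOW(S). For each A -> αBβ: add FIRST(β)\{ε} to FOLLOW(B); if β nullable, add FOLLOW(A).
FOLLOW(B) = {$}


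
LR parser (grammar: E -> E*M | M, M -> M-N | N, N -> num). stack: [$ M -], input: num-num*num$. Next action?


no handle; shift 'num'
Action: shift


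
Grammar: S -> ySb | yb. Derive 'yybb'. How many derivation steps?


Derivation: S => ySb => yybb
Steps: 2


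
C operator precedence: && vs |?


'|' is bitwise OR (level 3); '&&' is logical AND (level 2)
Higher level binds tighter
'|' has higher precedence than '&&'


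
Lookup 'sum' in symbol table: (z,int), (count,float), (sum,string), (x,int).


Lookup 'sum' → type string


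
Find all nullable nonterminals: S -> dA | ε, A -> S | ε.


A nonterminal is nullable iff some alternative derives ε (directly, or every symbol in it is nullable)
Nullable: {A, S}


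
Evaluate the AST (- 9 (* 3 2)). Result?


Evaluate inner: (* 3 2) = 6
Evaluate root: (- 9 6) = 3
Result: 3


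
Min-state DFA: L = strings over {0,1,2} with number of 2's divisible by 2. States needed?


Track (count of 2) mod 2: states 0..1, accept at 0
Minimal DFA: 2 states


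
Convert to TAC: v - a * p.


Break into single-operator statements:
t1 = a * p
t2 = v - t1


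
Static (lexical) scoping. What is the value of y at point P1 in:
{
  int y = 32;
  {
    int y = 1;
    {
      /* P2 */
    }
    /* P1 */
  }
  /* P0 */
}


y declared in the same block as P1
y = 1


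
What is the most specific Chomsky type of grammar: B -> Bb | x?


Left-linear: every RHS is a terminal or one nonterminal followed by a terminal
Classification: Type 3 (Regular)


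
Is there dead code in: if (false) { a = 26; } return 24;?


condition is constant false, so the whole block is unreachable
Dead: 'if (false) { a = 26; }'


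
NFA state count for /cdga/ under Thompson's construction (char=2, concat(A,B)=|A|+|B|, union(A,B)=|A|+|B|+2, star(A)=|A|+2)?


Syntax tree has 4 char leaf(s), 0 union(s), 0 star(s)
chars contribute 4×2 = 8; each union adds +2; each star adds +2
Total: 8 + 0 + 0 = 8 states


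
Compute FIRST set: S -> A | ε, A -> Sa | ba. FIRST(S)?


Per alternative of S: FIRST(A) = {a, b}; FIRST(ε) = {ε}
FIRST(S) = {a, b, ε}


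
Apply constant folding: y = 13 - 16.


13 - 16 = -3 at compile time
Optimized: y = -3


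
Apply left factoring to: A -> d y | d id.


Common prefix: 'd'
Factored: A -> d A', A' -> y | id


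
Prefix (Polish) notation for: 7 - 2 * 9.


'*' binds tighter: tree is (- 7 (* 2 9))
Prefix: - 7 * 2 9


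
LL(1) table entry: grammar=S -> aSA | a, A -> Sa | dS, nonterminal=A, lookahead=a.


For [A, a]: 'a' ∈ FIRST(Sa)
Entry: A -> Sa


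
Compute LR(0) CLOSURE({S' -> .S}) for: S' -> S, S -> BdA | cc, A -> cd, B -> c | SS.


Start: S' -> .S
For each item with dot before a nonterminal B, add B -> .γ for every B-production
Closure: [S' -> .S, S -> .BdA, S -> .cc, B -> .c, B -> .SS]


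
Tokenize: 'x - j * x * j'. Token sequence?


Scan left to right, longest-match per lexeme
Tokens: ID(x), OP(-), ID(j), OP(*), ID(x), OP(*), ID(j)


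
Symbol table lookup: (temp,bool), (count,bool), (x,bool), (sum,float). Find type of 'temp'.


Lookup 'temp' → type bool


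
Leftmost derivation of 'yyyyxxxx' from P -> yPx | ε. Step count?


Derivation: P => yPx => yyPxx => yyyPxxx => yyyyPxxxx => yyyyxxxx
Steps: 5


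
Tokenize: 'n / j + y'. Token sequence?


Scan left to right, longest-match per lexeme
Tokens: ID(n), OP(/), ID(j), OP(+), ID(y)


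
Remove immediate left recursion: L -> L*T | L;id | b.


Left-recursive alternatives: L*T, L;id; non-recursive: b
Introduce L': L -> bL', L' -> *TL' | ;idL' | ε


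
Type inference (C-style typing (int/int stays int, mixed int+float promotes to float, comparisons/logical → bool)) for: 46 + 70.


Operand types: int + int
Rule: mixed int/float promotes to float; int/int stays int
Result type: int


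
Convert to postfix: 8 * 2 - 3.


Left to right (same or higher precedence on left)
Postfix: 8 2 * 3 -


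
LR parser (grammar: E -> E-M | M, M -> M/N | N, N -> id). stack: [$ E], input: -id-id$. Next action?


shift '-' to continue E -> E-M
Action: shift


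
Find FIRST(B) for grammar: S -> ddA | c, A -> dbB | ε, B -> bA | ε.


Per alternative of B: FIRST(bA) = {b}; FIRST(ε) = {ε}
FIRST(B) = {b, ε}


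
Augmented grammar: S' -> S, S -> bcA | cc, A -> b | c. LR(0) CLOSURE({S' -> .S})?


Start: S' -> .S
For each item with dot before a nonterminal B, add B -> .γ for every B-production
Closure: [S' -> .S, S -> .bcA, S -> .cc]


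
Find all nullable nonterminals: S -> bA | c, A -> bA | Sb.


A nonterminal is nullable iff some alternative derives ε (directly, or every symbol in it is nullable)
Nullable: {}


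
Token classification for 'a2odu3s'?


Pattern: letter/underscore followed by alphanumerics, not a keyword
Type: IDENTIFIER


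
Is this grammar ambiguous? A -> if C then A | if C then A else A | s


dangling else: 'if C then if C then s else s' parses two ways
Ambiguous


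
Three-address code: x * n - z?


Break into single-operator statements:
t1 = x * n
t2 = t1 - z


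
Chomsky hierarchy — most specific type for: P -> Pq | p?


Left-linear: every RHS is a terminal or one nonterminal followed by a terminal
Classification: Type 3 (Regular)


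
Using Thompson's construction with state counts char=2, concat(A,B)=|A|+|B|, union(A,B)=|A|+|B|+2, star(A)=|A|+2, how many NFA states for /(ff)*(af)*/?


Syntax tree has 4 char leaf(s), 0 union(s), 2 star(s)
chars contribute 4×2 = 8; each union adds +2; each star adds +2
Total: 8 + 0 + 4 = 12 states


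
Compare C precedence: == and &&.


'==' is equality (level 6); '&&' is logical AND (level 2)
Higher level binds tighter
'==' has higher precedence than '&&'


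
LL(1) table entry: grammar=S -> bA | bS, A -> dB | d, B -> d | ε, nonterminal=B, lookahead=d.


For [B, d]: 'd' ∈ FIRST(d)
Entry: B -> d


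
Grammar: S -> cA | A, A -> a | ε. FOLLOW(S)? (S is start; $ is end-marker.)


$ ∈ FOLLOW(S). For each A -> αBβ: add FIRST(β)\{ε} to FOLLOW(B); if β nullable, add FOLLOW(A).
FOLLOW(S) = {$}


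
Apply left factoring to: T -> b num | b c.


Common prefix: 'b'
Factored: T -> b T', T' -> num | c


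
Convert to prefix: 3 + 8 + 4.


left-to-right (same/higher precedence on left): tree is (+ (+ 3 8) 4)
Prefix: + + 3 8 4


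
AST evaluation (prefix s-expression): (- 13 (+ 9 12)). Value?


Evaluate inner: (+ 9 12) = 21
Evaluate root: (- 13 21) = -8
Result: -8


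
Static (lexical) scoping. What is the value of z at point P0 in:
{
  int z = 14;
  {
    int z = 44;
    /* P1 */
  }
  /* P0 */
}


z declared in the same block as P0
z = 14


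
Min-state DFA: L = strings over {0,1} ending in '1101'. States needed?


Track the longest suffix of input matching a prefix of '1101': 5 classes (prefixes of length 0..4)
Minimal DFA: 5 states


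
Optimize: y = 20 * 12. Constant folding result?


20 * 12 = 240 at compile time
Optimized: y = 240


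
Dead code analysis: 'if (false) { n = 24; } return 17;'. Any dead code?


condition is constant false, so the whole block is unreachable
Dead: 'if (false) { n = 24; }'


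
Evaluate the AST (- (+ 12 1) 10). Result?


Evaluate inner: (+ 12 1) = 13
Evaluate root: (- 13 10) = 3
Result: 3


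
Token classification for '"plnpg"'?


Pattern: double-quoted sequence
Type: STRING_LITERAL


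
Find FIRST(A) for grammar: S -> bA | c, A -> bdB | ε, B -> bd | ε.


Per alternative of A: FIRST(bdB) = {b}; FIRST(ε) = {ε}
FIRST(A) = {b, ε}


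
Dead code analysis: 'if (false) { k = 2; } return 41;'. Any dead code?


condition is constant false, so the whole block is unreachable
Dead: 'if (false) { k = 2; }'


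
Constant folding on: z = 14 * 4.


14 * 4 = 56 at compile time
Optimized: z = 56


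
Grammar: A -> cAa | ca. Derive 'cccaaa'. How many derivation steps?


Derivation: A => cAa => ccAaa => cccaaa
Steps: 3


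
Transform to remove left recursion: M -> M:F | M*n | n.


Left-recursive alternatives: M:F, M*n; non-recursive: n
Introduce M': M -> nM', M' -> :FM' | *nM' | ε


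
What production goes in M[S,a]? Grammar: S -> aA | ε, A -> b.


For [S, a]: 'a' ∈ FIRST(aA)
Entry: S -> aA


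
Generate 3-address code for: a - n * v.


Break into single-operator statements:
t1 = n * v
t2 = a - t1


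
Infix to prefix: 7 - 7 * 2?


'*' binds tighter: tree is (- 7 (* 7 2))
Prefix: - 7 * 7 2


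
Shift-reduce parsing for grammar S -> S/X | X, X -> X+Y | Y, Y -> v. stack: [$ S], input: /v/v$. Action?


shift '/' to continue S -> S/X
Action: shift


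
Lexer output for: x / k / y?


Scan left to right, longest-match per lexeme
Tokens: ID(x), OP(/), ID(k), OP(/), ID(y)


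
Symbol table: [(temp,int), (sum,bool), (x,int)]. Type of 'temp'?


Lookup 'temp' → type int


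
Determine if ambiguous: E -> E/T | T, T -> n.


precedence layered via separate nonterminal T: deterministic
Unambiguous


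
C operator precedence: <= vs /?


'/' is multiplicative (level 10); '<=' is relational (level 7)
Higher level binds tighter
'/' has higher precedence than '<='


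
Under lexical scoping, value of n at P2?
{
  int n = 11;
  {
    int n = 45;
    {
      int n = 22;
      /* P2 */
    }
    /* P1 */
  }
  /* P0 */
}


n declared in the same block as P2
n = 22


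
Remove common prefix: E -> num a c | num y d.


Common prefix: 'num'
Factored: E -> num E', E' -> a c | y d


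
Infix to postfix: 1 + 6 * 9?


* has higher precedence, evaluate 6*9 first
Postfix: 1 6 9 * +


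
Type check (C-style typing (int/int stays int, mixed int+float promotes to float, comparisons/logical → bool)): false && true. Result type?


Operand types: bool && bool
Rule: logical operators take bool operands and yield bool
Result type: bool


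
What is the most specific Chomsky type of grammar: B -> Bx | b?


Left-linear: every RHS is a terminal or one nonterminal followed by a terminal
Classification: Type 3 (Regular)


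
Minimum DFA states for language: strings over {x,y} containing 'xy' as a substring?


KMP-style automaton: 2 progress states + 1 absorbing accept = 3
Minimal DFA: 3 states


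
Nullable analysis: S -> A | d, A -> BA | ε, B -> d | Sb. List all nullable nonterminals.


A nonterminal is nullable iff some alternative derives ε (directly, or every symbol in it is nullable)
Nullable: {A, S}


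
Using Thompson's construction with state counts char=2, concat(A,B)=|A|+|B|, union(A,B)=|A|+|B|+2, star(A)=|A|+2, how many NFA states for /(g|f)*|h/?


Syntax tree has 3 char leaf(s), 2 union(s), 1 star(s)
chars contribute 3×2 = 6; each union adds +2; each star adds +2
Total: 6 + 4 + 2 = 12 states


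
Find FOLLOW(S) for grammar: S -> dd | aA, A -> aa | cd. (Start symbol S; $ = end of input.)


$ ∈ FOLLOW(S). For each A -> αBβ: add FIRST(β)\{ε} to FOLLOW(B); if β nullable, add FOLLOW(A).
FOLLOW(S) = {$}


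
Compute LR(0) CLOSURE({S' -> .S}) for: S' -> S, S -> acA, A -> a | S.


Start: S' -> .S
For each item with dot before a nonterminal B, add B -> .γ for every B-production
Closure: [S' -> .S, S -> .acA]


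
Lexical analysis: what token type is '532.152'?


Pattern: digits with a decimal point
Type: FLOAT_LITERAL


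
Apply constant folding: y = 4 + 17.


4 + 17 = 21 at compile time
Optimized: y = 21


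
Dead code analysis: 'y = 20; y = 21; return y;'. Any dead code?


first assignment to y is overwritten before any read
Dead: 'y = 20'


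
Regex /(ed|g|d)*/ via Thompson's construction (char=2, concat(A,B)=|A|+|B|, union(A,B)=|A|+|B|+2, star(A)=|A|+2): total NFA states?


Syntax tree has 4 char leaf(s), 2 union(s), 1 star(s)
chars contribute 4×2 = 8; each union adds +2; each star adds +2
Total: 8 + 4 + 2 = 14 states


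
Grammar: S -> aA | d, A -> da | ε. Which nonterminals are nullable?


A nonterminal is nullable iff some alternative derives ε (directly, or every symbol in it is nullable)
Nullable: {A}


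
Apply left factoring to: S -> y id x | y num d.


Common prefix: 'y'
Factored: S -> y S', S' -> id x | num d


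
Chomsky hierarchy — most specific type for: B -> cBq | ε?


Single nonterminal LHS, but c^n q^n is not regular
Classification: Type 2 (Context-Free)


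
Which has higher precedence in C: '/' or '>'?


'/' is multiplicative (level 10); '>' is relational (level 7)
Higher level binds tighter
'/' has higher precedence than '>'


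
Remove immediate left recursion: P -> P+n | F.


Left-recursive alternatives: P+n; non-recursive: F
Introduce P': P -> FP', P' -> +nP' | ε


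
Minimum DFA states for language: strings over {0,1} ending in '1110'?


Track the longest suffix of input matching a prefix of '1110': 5 classes (prefixes of length 0..4)
Minimal DFA: 5 states


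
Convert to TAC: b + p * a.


Break into single-operator statements:
t1 = p * a
t2 = b + t1


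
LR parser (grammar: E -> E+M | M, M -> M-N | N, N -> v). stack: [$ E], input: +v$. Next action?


shift '+' to continue E -> E+M
Action: shift


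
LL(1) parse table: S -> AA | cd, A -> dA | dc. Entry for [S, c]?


For [S, c]: 'c' ∈ FIRST(cd)
Entry: S -> cd


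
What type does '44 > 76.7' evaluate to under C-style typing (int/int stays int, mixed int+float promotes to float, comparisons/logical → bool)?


Operand types: int > float
Rule: comparison yields bool
Result type: bool


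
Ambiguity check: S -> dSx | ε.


balanced d^n…x^n: each string has a unique parse
Unambiguous


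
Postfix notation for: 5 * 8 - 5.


Left to right (same or higher precedence on left)
Postfix: 5 8 * 5 -


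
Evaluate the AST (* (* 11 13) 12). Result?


Evaluate inner: (* 11 13) = 143
Evaluate root: (* 143 12) = 1716
Result: 1716


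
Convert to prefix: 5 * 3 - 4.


left-to-right (same/higher precedence on left): tree is (- (* 5 3) 4)
Prefix: - * 5 3 4


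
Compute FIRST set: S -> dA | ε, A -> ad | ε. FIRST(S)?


Per alternative of S: FIRST(dA) = {d}; FIRST(ε) = {ε}
FIRST(S) = {d, ε}


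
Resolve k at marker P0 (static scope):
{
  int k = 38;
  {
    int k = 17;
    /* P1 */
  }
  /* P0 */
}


k declared in the same block as P0
k = 38


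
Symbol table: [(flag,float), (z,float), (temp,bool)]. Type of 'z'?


Lookup 'z' → type float


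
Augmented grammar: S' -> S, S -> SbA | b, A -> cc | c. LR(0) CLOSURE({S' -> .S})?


Start: S' -> .S
For each item with dot before a nonterminal B, add B -> .γ for every B-production
Closure: [S' -> .S, S -> .SbA, S -> .b]


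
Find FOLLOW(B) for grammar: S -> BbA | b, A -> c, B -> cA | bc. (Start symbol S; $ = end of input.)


$ ∈ FOLLOW(S). For each A -> αBβ: add FIRST(β)\{ε} to FOLLOW(B); if β nullable, add FOLLOW(A).
FOLLOW(B) = {b}


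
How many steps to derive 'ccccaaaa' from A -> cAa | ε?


Derivation: A => cAa => ccAaa => cccAaaa => ccccAaaaa => ccccaaaa
Steps: 5


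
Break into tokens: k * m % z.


Scan left to right, longest-match per lexeme
Tokens: ID(k), OP(*), ID(m), OP(%), ID(z)


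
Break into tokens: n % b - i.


Scan left to right, longest-match per lexeme
Tokens: ID(n), OP(%), ID(b), OP(-), ID(i)


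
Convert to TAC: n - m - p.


Break into single-operator statements:
t1 = n - m
t2 = t1 - p


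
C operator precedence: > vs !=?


'>' is relational (level 7); '!=' is equality (level 6)
Higher level binds tighter
'>' has higher precedence than '!='


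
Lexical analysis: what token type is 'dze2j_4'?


Pattern: letter/underscore followed by alphanumerics, not a keyword
Type: IDENTIFIER


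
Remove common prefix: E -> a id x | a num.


Common prefix: 'a'
Factored: E -> a E', E' -> id x | num


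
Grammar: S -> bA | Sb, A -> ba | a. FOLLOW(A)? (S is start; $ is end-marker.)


$ ∈ FOLLOW(S). For each A -> αBβ: add FIRST(β)\{ε} to FOLLOW(B); if β nullable, add FOLLOW(A).
FOLLOW(A) = {$, b}


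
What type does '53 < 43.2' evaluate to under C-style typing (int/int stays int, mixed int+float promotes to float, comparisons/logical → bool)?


Operand types: int < float
Rule: comparison yields bool
Result type: bool


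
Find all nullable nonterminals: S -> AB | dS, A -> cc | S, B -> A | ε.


A nonterminal is nullable iff some alternative derives ε (directly, or every symbol in it is nullable)
Nullable: {B}


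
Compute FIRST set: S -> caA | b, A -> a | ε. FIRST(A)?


Per alternative of A: FIRST(a) = {a}; FIRST(ε) = {ε}
FIRST(A) = {a, ε}


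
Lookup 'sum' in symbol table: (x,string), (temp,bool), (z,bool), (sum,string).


Lookup 'sum' → type string


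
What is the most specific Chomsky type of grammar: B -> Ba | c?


Left-linear: every RHS is a terminal or one nonterminal followed by a terminal
Classification: Type 3 (Regular)


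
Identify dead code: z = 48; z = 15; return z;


first assignment to z is overwritten before any read
Dead: 'z = 48'


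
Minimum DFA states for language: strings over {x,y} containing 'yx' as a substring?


KMP-style automaton: 2 progress states + 1 absorbing accept = 3
Minimal DFA: 3 states


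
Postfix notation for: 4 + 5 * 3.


* has higher precedence, evaluate 5*3 first
Postfix: 4 5 3 * +


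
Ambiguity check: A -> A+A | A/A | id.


'id+id/id' has two parse trees (no precedence encoded between + and /)
Ambiguous


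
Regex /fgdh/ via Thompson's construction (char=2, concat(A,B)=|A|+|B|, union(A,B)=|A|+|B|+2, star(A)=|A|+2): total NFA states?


Syntax tree has 4 char leaf(s), 0 union(s), 0 star(s)
chars contribute 4×2 = 8; each union adds +2; each star adds +2
Total: 8 + 0 + 0 = 8 states


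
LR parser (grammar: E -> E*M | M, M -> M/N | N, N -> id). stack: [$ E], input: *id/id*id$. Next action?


shift '*' to continue E -> E*M
Action: shift


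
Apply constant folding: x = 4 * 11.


4 * 11 = 44 at compile time
Optimized: x = 44


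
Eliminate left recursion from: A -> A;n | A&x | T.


Left-recursive alternatives: A;n, A&x; non-recursive: T
Introduce A': A -> TA', A' -> ;nA' | &xA' | ε


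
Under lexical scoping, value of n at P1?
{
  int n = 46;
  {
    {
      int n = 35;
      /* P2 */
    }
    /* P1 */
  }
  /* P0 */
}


P1's block does not declare n; resolves to the enclosing declaration at depth 0
n = 46


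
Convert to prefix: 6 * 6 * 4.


left-to-right (same/higher precedence on left): tree is (* (* 6 6) 4)
Prefix: * * 6 6 4


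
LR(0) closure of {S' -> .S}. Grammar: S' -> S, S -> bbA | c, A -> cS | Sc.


Start: S' -> .S
For each item with dot before a nonterminal B, add B -> .γ for every B-production
Closure: [S' -> .S, S -> .bbA, S -> .c]


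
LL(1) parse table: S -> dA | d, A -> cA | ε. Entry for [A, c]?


For [A, c]: 'c' ∈ FIRST(cA)
Entry: A -> cA


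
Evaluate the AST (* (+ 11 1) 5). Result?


Evaluate inner: (+ 11 1) = 12
Evaluate root: (* 12 5) = 60
Result: 60


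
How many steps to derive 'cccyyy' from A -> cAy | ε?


Derivation: A => cAy => ccAyy => cccAyyy => cccyyy
Steps: 4


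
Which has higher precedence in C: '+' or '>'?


'+' is additive (level 9); '>' is relational (level 7)
Higher level binds tighter
'+' has higher precedence than '>'


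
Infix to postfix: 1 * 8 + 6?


Left to right (same or higher precedence on left)
Postfix: 1 8 * 6 +


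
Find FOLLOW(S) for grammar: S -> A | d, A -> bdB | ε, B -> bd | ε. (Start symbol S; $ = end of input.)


$ ∈ FOLLOW(S). For each A -> αBβ: add FIRST(β)\{ε} to FOLLOW(B); if β nullable, add FOLLOW(A).
FOLLOW(S) = {$}


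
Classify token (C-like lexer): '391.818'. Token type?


Pattern: digits with a decimal point
Type: FLOAT_LITERAL


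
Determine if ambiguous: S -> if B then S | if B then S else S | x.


dangling else: 'if B then if B then x else x' parses two ways
Ambiguous


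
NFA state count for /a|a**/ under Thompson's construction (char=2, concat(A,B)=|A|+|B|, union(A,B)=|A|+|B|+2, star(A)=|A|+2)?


Syntax tree has 2 char leaf(s), 1 union(s), 2 star(s)
chars contribute 2×2 = 4; each union adds +2; each star adds +2
Total: 4 + 2 + 4 = 10 states


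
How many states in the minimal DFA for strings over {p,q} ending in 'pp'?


Track the longest suffix of input matching a prefix of 'pp': 3 classes (prefixes of length 0..2)
Minimal DFA: 3 states


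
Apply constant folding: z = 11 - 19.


11 - 19 = -8 at compile time
Optimized: z = -8


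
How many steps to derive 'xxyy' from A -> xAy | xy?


Derivation: A => xAy => xxyy
Steps: 2


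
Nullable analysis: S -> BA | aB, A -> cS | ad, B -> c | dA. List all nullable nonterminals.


A nonterminal is nullable iff some alternative derives ε (directly, or every symbol in it is nullable)
Nullable: {}


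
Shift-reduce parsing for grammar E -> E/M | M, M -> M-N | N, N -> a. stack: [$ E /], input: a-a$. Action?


no handle ('E/' is not any RHS); shift 'a'
Action: shift


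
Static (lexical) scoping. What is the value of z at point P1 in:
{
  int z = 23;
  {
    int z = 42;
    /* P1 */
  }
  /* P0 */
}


z declared in the same block as P1
z = 42


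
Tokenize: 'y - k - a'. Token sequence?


Scan left to right, longest-match per lexeme
Tokens: ID(y), OP(-), ID(k), OP(-), ID(a)


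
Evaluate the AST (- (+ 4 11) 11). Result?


Evaluate inner: (+ 4 11) = 15
Evaluate root: (- 15 11) = 4
Result: 4


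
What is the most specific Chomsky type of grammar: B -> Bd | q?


Left-linear: every RHS is a terminal or one nonterminal followed by a terminal
Classification: Type 3 (Regular)


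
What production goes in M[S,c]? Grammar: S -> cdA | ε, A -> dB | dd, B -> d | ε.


For [S, c]: 'c' ∈ FIRST(cdA)
Entry: S -> cdA


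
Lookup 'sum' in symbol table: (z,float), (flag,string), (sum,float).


Lookup 'sum' → type float


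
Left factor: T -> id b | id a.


Common prefix: 'id'
Factored: T -> id T', T' -> b | a


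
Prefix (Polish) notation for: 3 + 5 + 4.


left-to-right (same/higher precedence on left): tree is (+ (+ 3 5) 4)
Prefix: + + 3 5 4


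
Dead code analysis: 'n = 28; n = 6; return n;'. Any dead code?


first assignment to n is overwritten before any read
Dead: 'n = 28'


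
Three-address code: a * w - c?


Break into single-operator statements:
t1 = a * w
t2 = t1 - c


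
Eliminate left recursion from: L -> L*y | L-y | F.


Left-recursive alternatives: L*y, L-y; non-recursive: F
Introduce L': L -> FL', L' -> *yL' | -yL' | ε


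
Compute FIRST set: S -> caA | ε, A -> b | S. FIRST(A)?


Per alternative of A: FIRST(b) = {b}; FIRST(S) = {c, ε}
FIRST(A) = {b, c, ε}


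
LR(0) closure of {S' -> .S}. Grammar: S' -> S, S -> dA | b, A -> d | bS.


Start: S' -> .S
For each item with dot before a nonterminal B, add B -> .γ for every B-production
Closure: [S' -> .S, S -> .dA, S -> .b]


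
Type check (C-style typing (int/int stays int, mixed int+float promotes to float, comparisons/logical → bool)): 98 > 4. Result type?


Operand types: int > int
Rule: comparison yields bool
Result type: bool


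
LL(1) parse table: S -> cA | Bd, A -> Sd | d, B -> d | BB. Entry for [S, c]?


For [S, c]: 'c' ∈ FIRST(cA)
Entry: S -> cA


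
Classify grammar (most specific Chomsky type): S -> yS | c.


Right-linear: every RHS is a terminal or a terminal followed by one nonterminal
Classification: Type 3 (Regular)


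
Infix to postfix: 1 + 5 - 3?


Left to right (same or higher precedence on left)
Postfix: 1 5 + 3 -


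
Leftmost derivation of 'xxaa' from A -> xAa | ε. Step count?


Derivation: A => xAa => xxAaa => xxaa
Steps: 3


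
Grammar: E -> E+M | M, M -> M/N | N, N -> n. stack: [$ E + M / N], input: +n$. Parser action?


handle 'M/N' on top
Action: reduce (M -> M/N)


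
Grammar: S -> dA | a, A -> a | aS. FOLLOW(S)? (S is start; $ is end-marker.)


$ ∈ FOLLOW(S). For each A -> αBβ: add FIRST(β)\{ε} to FOLLOW(B); if β nullable, add FOLLOW(A).
FOLLOW(S) = {$}


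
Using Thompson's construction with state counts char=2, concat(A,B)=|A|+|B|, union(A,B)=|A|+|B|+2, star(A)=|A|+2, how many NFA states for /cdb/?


Syntax tree has 3 char leaf(s), 0 union(s), 0 star(s)
chars contribute 3×2 = 6; each union adds +2; each star adds +2
Total: 6 + 0 + 0 = 6 states


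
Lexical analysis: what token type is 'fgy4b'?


Pattern: letter/underscore followed by alphanumerics, not a keyword
Type: IDENTIFIER


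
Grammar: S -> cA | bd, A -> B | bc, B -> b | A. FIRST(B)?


Per alternative of B: FIRST(b) = {b}; FIRST(A) = {b}
FIRST(B) = {b}


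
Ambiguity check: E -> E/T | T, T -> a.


precedence layered via separate nonterminal T: deterministic
Unambiguous


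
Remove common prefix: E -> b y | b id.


Common prefix: 'b'
Factored: E -> b E', E' -> y | id


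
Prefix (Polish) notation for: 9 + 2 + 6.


left-to-right (same/higher precedence on left): tree is (+ (+ 9 2) 6)
Prefix: + + 9 2 6


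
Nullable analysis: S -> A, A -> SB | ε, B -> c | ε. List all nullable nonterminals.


A nonterminal is nullable iff some alternative derives ε (directly, or every symbol in it is nullable)
Nullable: {A, B, S}


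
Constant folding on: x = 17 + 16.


17 + 16 = 33 at compile time
Optimized: x = 33


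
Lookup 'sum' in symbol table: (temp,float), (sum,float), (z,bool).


Lookup 'sum' → type float


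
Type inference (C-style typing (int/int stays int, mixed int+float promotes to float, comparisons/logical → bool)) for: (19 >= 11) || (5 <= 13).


Operand types: bool || bool
Rule: logical operators take bool operands and yield bool
Result type: bool


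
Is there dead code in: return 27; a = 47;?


statement follows a return and is unreachable
Dead: 'a = 47'


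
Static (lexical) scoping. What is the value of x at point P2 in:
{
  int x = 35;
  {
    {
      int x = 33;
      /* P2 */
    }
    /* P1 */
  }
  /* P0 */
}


x declared in the same block as P2
x = 33


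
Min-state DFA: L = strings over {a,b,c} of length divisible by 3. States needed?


Track length mod 3: states 0..2, accept at 0
Minimal DFA: 3 states


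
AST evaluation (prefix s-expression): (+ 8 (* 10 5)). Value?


Evaluate inner: (* 10 5) = 50
Evaluate root: (+ 8 50) = 58
Result: 58


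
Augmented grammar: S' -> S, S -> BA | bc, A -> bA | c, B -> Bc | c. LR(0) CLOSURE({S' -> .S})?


Start: S' -> .S
For each item with dot before a nonterminal B, add B -> .γ for every B-production
Closure: [S' -> .S, S -> .BA, S -> .bc, B -> .Bc, B -> .c]


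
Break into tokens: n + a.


Scan left to right, longest-match per lexeme
Tokens: ID(n), OP(+), ID(a)


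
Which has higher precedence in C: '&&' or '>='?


'>=' is relational (level 7); '&&' is logical AND (level 2)
Higher level binds tighter
'>=' has higher precedence than '&&'


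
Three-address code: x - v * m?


Break into single-operator statements:
t1 = v * m
t2 = x - t1


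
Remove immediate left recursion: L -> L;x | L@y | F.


Left-recursive alternatives: L;x, L@y; non-recursive: F
Introduce L': L -> FL', L' -> ;xL' | @yL' | ε


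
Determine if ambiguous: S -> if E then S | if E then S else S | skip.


dangling else: 'if E then if E then skip else skip' parses two ways
Ambiguous


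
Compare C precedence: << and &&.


'<<' is shift (level 8); '&&' is logical AND (level 2)
Higher level binds tighter
'<<' has higher precedence than '&&'


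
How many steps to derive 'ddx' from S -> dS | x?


Derivation: S => dS => ddS => ddx
Steps: 3


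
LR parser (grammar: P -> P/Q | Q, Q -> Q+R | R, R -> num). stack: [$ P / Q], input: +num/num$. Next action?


'+' can extend Q; shift to build Q -> Q+R
Action: shift


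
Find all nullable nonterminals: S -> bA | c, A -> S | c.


A nonterminal is nullable iff some alternative derives ε (directly, or every symbol in it is nullable)
Nullable: {}


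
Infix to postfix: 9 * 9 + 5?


Left to right (same or higher precedence on left)
Postfix: 9 9 * 5 +


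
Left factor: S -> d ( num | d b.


Common prefix: 'd'
Factored: S -> d S', S' -> ( num | b


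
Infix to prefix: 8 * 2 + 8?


left-to-right (same/higher precedence on left): tree is (+ (* 8 2) 8)
Prefix: + * 8 2 8


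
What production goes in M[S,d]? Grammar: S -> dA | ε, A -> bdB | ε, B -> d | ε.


For [S, d]: 'd' ∈ FIRST(dA)
Entry: S -> dA


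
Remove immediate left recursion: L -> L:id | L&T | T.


Left-recursive alternatives: L:id, L&T; non-recursive: T
Introduce L': L -> TL', L' -> :idL' | &TL' | ε


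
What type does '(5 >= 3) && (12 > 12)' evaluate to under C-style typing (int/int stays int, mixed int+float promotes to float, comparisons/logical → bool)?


Operand types: bool && bool
Rule: logical operators take bool operands and yield bool
Result type: bool


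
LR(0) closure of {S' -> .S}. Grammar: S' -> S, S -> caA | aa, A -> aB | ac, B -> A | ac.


Start: S' -> .S
For each item with dot before a nonterminal B, add B -> .γ for every B-production
Closure: [S' -> .S, S -> .caA, S -> .aa]


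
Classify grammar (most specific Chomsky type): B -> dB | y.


Right-linear: every RHS is a terminal or a terminal followed by one nonterminal
Classification: Type 3 (Regular)


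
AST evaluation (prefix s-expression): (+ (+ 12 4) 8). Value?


Evaluate inner: (+ 12 4) = 16
Evaluate root: (+ 16 8) = 24
Result: 24


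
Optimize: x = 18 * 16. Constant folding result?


18 * 16 = 288 at compile time
Optimized: x = 288


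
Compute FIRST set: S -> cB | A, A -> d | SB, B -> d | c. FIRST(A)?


Per alternative of A: FIRST(d) = {d}; FIRST(SB) = {c, d}
FIRST(A) = {c, d}


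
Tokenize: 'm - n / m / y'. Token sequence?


Scan left to right, longest-match per lexeme
Tokens: ID(m), OP(-), ID(n), OP(/), ID(m), OP(/), ID(y)


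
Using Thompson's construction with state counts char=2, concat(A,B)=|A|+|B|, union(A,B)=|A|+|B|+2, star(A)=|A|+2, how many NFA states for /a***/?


Syntax tree has 1 char leaf(s), 0 union(s), 3 star(s)
chars contribute 1×2 = 2; each union adds +2; each star adds +2
Total: 2 + 0 + 6 = 8 states


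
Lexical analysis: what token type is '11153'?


Pattern: digits only
Type: INTEGER_LITERAL


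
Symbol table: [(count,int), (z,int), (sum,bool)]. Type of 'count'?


Lookup 'count' → type int


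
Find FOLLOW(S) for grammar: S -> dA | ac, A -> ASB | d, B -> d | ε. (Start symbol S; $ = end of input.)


$ ∈ FOLLOW(S). For each A -> αBβ: add FIRST(β)\{ε} to FOLLOW(B); if β nullable, add FOLLOW(A).
FOLLOW(S) = {$, a, d}


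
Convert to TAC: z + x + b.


Break into single-operator statements:
t1 = z + x
t2 = t1 + b


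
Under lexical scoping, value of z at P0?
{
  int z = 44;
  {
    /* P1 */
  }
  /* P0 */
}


z declared in the same block as P0
z = 44


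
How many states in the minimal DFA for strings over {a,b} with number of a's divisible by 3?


Track (count of a) mod 3: states 0..2, accept at 0
Minimal DFA: 3 states


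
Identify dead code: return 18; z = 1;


statement follows a return and is unreachable
Dead: 'z = 1'


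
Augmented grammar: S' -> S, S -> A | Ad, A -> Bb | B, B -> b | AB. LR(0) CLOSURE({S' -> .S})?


Start: S' -> .S
For each item with dot before a nonterminal B, add B -> .γ for every B-production
Closure: [S' -> .S, S -> .A, S -> .Ad, A -> .Bb, A -> .B, B -> .b, B -> .AB]


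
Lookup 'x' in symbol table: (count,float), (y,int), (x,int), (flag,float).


Lookup 'x' → type int


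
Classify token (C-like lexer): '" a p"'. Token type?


Pattern: double-quoted sequence
Type: STRING_LITERAL


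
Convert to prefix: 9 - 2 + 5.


left-to-right (same/higher precedence on left): tree is (+ (- 9 2) 5)
Prefix: + - 9 2 5


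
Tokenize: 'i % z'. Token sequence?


Scan left to right, longest-match per lexeme
Tokens: ID(i), OP(%), ID(z)


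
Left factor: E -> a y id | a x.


Common prefix: 'a'
Factored: E -> a E', E' -> y id | x


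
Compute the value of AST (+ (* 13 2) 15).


Evaluate inner: (* 13 2) = 26
Evaluate root: (+ 26 15) = 41
Result: 41


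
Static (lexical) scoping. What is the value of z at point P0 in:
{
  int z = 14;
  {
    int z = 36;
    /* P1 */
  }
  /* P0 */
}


z declared in the same block as P0
z = 14


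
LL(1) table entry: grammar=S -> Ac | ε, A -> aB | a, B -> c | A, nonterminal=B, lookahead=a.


For [B, a]: 'a' ∈ FIRST(A)
Entry: B -> A


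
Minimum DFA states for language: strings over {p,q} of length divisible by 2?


Track length mod 2: states 0..1, accept at 0
Minimal DFA: 2 states


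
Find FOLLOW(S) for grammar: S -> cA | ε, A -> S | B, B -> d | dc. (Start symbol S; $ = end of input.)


$ ∈ FOLLOW(S). For each A -> αBβ: add FIRST(β)\{ε} to FOLLOW(B); if β nullable, add FOLLOW(A).
FOLLOW(S) = {$}


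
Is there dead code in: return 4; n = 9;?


statement follows a return and is unreachable
Dead: 'n = 9'


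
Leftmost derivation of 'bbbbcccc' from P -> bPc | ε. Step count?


Derivation: P => bPc => bbPcc => bbbPccc => bbbbPcccc => bbbbcccc
Steps: 5


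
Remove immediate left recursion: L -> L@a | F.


Left-recursive alternatives: L@a; non-recursive: F
Introduce L': L -> FL', L' -> @aL' | ε


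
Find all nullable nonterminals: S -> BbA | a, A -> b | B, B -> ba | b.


A nonterminal is nullable iff some alternative derives ε (directly, or every symbol in it is nullable)
Nullable: {}


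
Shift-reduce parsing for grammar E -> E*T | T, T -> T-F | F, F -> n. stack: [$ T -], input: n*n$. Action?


no handle; shift 'n'
Action: shift


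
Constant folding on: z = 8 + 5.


8 + 5 = 13 at compile time
Optimized: z = 13


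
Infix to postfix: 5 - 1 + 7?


Left to right (same or higher precedence on left)
Postfix: 5 1 - 7 +


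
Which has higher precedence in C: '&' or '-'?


'-' is additive (level 9); '&' is bitwise AND (level 5)
Higher level binds tighter
'-' has higher precedence than '&'


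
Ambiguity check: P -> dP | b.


right-linear, alternatives start with distinct terminals 'd' vs 'b': unique leftmost derivation
Unambiguous


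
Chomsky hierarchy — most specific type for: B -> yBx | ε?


Single nonterminal LHS, but y^n x^n is not regular
Classification: Type 2 (Context-Free)


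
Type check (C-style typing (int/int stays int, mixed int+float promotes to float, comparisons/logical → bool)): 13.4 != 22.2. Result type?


Operand types: float != float
Rule: comparison yields bool
Result type: bool


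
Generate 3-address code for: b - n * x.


Break into single-operator statements:
t1 = n * x
t2 = b - t1


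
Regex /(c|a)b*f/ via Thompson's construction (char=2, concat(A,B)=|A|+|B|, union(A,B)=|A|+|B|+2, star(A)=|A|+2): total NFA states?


Syntax tree has 4 char leaf(s), 1 union(s), 1 star(s)
chars contribute 4×2 = 8; each union adds +2; each star adds +2
Total: 8 + 2 + 2 = 12 states


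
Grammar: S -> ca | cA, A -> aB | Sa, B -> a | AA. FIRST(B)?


Per alternative of B: FIRST(a) = {a}; FIRST(AA) = {a, c}
FIRST(B) = {a, c}


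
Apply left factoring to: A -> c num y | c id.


Common prefix: 'c'
Factored: A -> c A', A' -> num y | id


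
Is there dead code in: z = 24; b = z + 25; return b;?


z is read by b's definition; b is returned
No dead code


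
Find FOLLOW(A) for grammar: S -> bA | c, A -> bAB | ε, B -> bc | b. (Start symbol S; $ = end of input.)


$ ∈ FOLLOW(S). For each A -> αBβ: add FIRST(β)\{ε} to FOLLOW(B); if β nullable, add FOLLOW(A).
FOLLOW(A) = {$, b}


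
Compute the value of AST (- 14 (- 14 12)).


Evaluate inner: (- 14 12) = 2
Evaluate root: (- 14 2) = 12
Result: 12


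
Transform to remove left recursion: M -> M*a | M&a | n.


Left-recursive alternatives: M*a, M&a; non-recursive: n
Introduce M': M -> nM', M' -> *aM' | &aM' | ε


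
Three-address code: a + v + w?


Break into single-operator statements:
t1 = a + v
t2 = t1 + w


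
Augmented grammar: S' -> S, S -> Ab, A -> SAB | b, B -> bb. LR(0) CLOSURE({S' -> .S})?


Start: S' -> .S
For each item with dot before a nonterminal B, add B -> .γ for every B-production
Closure: [S' -> .S, S -> .Ab, A -> .SAB, A -> .b]


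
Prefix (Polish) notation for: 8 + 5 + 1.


left-to-right (same/higher precedence on left): tree is (+ (+ 8 5) 1)
Prefix: + + 8 5 1


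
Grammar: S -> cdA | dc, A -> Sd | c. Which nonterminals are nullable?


A nonterminal is nullable iff some alternative derives ε (directly, or every symbol in it is nullable)
Nullable: {}


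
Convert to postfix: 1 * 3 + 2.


Left to right (same or higher precedence on left)
Postfix: 1 3 * 2 +


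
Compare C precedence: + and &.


'+' is additive (level 9); '&' is bitwise AND (level 5)
Higher level binds tighter
'+' has higher precedence than '&'


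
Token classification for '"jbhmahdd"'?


Pattern: double-quoted sequence
Type: STRING_LITERAL


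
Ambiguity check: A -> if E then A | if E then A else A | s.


dangling else: 'if E then if E then s else s' parses two ways
Ambiguous
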